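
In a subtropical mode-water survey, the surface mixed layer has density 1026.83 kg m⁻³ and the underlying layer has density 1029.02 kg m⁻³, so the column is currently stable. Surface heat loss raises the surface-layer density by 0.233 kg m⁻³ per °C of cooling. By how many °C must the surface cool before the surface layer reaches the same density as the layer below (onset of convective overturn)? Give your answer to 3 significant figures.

9.40 °C

Density deficit of the surface layer: 1029.02 − 1026.83 = 2.19 kg m⁻³.
Required change = 2.19 / 0.233 = 9.40 °C.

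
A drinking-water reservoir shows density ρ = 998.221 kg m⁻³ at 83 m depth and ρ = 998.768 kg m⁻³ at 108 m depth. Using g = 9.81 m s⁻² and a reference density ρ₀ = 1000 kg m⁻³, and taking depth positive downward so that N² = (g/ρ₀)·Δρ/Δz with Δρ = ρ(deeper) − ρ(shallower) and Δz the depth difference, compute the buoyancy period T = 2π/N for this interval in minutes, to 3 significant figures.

7.15 min

Δρ = 998.768 − 998.221 = 0.547 kg m⁻³ over Δz = 108 − 83 = 25 m.
N² = (9.81/1000) × (0.547/25) = 2.1464 × 10⁻⁴ s⁻².
N = √(2.1464 × 10⁻⁴) = 0.014651 rad s⁻¹, so T = 2π/N = 428.86 s = 7.1477 min ≈ 7.15 min.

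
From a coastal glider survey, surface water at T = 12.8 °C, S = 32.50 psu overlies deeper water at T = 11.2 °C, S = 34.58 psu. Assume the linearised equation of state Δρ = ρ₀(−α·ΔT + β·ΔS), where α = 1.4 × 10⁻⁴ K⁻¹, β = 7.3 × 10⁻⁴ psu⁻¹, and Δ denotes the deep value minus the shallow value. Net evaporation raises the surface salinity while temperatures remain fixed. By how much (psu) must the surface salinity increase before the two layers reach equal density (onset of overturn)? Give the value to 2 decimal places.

2.39 psu

Neutral buoyancy requires −α(T_deep − T_surf) + β(S_deep − S_surf′) = 0.
S_surf′ = S_deep − (α/β)·ΔT = 34.58 − (1.4 × 10⁻⁴/7.3 × 10⁻⁴)·(-1.6) = 34.8868 psu.
Increase required: 34.8868 − 32.50 = 2.3868 psu.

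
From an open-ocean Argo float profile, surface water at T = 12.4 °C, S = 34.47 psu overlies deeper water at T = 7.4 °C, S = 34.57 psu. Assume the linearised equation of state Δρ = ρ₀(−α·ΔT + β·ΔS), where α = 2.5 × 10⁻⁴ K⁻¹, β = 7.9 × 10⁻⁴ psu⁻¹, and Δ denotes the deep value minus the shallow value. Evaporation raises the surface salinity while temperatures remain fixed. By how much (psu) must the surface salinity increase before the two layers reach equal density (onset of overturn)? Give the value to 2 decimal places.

1.68 psu

Neutral buoyancy requires −α(T_deep − T_surf) + β(S_deep − S_surf′) = 0.
S_surf′ = S_deep − (α/β)·ΔT = 34.57 − (2.5 × 10⁻⁴/7.9 × 10⁻⁴)·(-5.0) = 36.1523 psu.
Increase required: 36.1523 − 34.47 = 1.6823 psu.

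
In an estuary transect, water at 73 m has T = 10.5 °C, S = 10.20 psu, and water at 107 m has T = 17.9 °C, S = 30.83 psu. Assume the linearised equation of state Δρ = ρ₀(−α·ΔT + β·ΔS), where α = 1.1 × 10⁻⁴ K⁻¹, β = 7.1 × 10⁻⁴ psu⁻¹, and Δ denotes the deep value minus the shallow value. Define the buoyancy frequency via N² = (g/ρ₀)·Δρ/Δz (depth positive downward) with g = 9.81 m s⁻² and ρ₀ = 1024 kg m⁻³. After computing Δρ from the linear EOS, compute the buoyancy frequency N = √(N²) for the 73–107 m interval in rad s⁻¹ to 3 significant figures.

0.0632 rad s⁻¹

ΔT = +7.4 K, ΔS = +20.63 psu (deep − shallow).
Δρ/ρ₀ = −αΔT + βΔS = -8.14 × 10⁻⁴ + 0.0146473 = 0.0138333, so Δρ ≈ 14.17 kg m⁻³.
N² = (g/ρ₀)·Δρ/Δz = g·(Δρ/ρ₀)/Δz = 9.81 × 0.0138333 / 34 = 3.9913 × 10⁻³ s⁻².
N = √(3.9913 × 10⁻³) = 0.063177 rad s⁻¹ ≈ 0.0632 rad s⁻¹.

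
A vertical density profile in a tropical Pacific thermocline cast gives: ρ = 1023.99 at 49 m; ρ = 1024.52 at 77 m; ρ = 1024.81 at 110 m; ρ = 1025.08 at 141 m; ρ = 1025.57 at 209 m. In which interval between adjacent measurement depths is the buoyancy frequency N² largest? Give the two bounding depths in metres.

Compute the density gradient over each adjacent pair:
  49–77 m: Δρ/Δz = 0.53/28 = 0.019 kg m⁻⁴
  77–110 m: Δρ/Δz = 0.29/33 = 8.8 × 10⁻³ kg m⁻⁴
  110–141 m: Δρ/Δz = 0.27/31 = 8.7 × 10⁻³ kg m⁻⁴
  141–209 m: Δρ/Δz = 0.49/68 = 7.2 × 10⁻³ kg m⁻⁴
The largest gradient is in the 49–77 m interval — the pycnocline.

49–77 m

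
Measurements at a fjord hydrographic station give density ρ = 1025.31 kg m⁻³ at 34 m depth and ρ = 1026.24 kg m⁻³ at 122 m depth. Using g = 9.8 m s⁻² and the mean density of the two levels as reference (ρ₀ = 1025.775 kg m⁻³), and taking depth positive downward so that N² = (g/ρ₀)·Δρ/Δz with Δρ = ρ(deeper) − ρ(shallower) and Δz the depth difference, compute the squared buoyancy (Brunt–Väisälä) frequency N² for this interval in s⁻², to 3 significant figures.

1.01 × 10⁻⁴ s⁻²

Δρ = 1026.24 − 1025.31 = 0.93 kg m⁻³ over Δz = 122 − 34 = 88 m.
N² = (9.8/1025.775) × (0.93/88) = 1.0097 × 10⁻⁴ s⁻² ≈ 1.01 × 10⁻⁴ s⁻².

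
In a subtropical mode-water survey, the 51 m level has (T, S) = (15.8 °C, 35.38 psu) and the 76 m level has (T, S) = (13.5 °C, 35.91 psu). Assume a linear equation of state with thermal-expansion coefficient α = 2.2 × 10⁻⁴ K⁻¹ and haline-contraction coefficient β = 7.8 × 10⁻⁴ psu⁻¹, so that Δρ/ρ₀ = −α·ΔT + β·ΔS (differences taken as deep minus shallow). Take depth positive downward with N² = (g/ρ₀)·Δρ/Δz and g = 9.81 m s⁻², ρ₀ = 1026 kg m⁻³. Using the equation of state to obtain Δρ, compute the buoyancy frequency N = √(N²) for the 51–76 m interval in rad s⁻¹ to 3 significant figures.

ΔT = -2.3 K, ΔS = +0.53 psu (deep − shallow).
Δρ/ρ₀ = −αΔT + βΔS = 5.06 × 10⁻⁴ + 4.134 × 10⁻⁴ = 9.194 × 10⁻⁴, so Δρ ≈ 0.9433 kg m⁻³.
N² = (g/ρ₀)·Δρ/Δz = g·(Δρ/ρ₀)/Δz = 9.81 × 9.194 × 10⁻⁴ / 25 = 3.6077 × 10⁻⁴ s⁻².
N = √(3.6077 × 10⁻⁴) = 0.018994 rad s⁻¹ ≈ 0.0190 rad s⁻¹.

0.0190 rad s⁻¹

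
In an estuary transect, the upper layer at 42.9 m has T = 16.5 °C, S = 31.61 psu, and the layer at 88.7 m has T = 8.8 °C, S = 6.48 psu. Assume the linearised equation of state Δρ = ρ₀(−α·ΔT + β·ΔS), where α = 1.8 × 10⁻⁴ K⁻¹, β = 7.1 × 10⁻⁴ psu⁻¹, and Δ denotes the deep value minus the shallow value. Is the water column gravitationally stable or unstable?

unstable

ΔT = 8.8 − 16.5 = -7.7 K and ΔS = 6.48 − 31.61 = -25.13 psu (deep − shallow).
−αΔT = 1.386 × 10⁻³; βΔS = -0.0178423; sum Δρ/ρ₀ = -0.0164563.
Δρ/ρ₀ < 0, so Δρ < 0: deeper water is lighter → statically unstable; the column would overturn.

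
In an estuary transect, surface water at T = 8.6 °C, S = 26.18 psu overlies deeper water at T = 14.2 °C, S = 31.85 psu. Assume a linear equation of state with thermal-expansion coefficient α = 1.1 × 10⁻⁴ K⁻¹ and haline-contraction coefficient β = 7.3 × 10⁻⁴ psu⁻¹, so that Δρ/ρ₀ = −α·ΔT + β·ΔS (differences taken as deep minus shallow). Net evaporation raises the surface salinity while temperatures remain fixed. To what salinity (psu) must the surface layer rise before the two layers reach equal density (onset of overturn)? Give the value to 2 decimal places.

Neutral buoyancy requires −α(T_deep − T_surf) + β(S_deep − S_surf′) = 0.
S_surf′ = S_deep − (α/β)·ΔT = 31.85 − (1.1 × 10⁻⁴/7.3 × 10⁻⁴)·(+5.6) = 31.0062 psu.
Increase required: 31.0062 − 26.18 = 4.8262 psu.

31.01 psu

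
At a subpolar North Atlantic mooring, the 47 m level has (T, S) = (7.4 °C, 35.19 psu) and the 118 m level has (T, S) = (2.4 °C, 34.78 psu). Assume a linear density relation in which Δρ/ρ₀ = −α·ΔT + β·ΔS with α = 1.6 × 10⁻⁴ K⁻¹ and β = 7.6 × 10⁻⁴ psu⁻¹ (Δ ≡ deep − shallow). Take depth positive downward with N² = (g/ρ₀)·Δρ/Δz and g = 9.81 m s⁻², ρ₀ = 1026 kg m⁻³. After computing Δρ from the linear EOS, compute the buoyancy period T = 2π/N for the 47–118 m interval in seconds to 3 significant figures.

ΔT = -5.0 K, ΔS = -0.41 psu (deep − shallow).
Δρ/ρ₀ = −αΔT + βΔS = 8.00 × 10⁻⁴ − 3.116 × 10⁻⁴ = 4.884 × 10⁻⁴, so Δρ ≈ 0.5011 kg m⁻³.
N² = (g/ρ₀)·Δρ/Δz = g·(Δρ/ρ₀)/Δz = 9.81 × 4.884 × 10⁻⁴ / 71 = 6.7482 × 10⁻⁵ s⁻².
N = √(6.7482 × 10⁻⁵) = 8.2147 × 10⁻³ rad s⁻¹ → T = 2π/N = 764.87 s ≈ 765 s.

765 s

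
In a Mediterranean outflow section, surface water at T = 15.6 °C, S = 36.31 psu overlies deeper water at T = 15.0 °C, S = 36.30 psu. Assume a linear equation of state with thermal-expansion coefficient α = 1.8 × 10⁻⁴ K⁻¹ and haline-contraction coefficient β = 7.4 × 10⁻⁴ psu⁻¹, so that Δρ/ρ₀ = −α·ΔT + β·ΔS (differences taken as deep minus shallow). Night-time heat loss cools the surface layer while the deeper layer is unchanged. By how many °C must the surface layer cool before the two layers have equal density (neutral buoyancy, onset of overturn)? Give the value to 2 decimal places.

0.56 °C

Neutral buoyancy requires Δρ = 0, i.e. −α(T_deep − T_surf′) + β(S_deep − S_surf) = 0.
T_surf′ = T_deep − (β/α)·ΔS = 15.0 − (7.4 × 10⁻⁴/1.8 × 10⁻⁴)·(-0.01) = 15.0411 °C.
Cooling required: 15.6 − (15.0411) = 0.5589 °C.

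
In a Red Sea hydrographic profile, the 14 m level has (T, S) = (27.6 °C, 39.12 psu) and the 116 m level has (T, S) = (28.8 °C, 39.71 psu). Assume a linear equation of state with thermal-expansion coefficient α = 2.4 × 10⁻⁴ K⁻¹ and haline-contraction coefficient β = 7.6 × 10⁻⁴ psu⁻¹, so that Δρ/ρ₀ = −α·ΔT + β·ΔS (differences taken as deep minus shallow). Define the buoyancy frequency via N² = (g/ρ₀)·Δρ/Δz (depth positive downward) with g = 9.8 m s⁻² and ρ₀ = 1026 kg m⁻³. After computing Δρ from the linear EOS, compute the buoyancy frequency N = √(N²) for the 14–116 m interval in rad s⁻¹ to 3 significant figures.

ΔT = +1.2 K, ΔS = +0.59 psu (deep − shallow).
Δρ/ρ₀ = −αΔT + βΔS = -2.88 × 10⁻⁴ + 4.484 × 10⁻⁴ = 1.604 × 10⁻⁴, so Δρ ≈ 0.1646 kg m⁻³.
N² = (g/ρ₀)·Δρ/Δz = g·(Δρ/ρ₀)/Δz = 9.8 × 1.604 × 10⁻⁴ / 102 = 1.5411 × 10⁻⁵ s⁻².
N = √(1.5411 × 10⁻⁵) = 3.9257 × 10⁻³ rad s⁻¹ ≈ 3.93 × 10⁻³ rad s⁻¹.

3.93 × 10⁻³ rad s⁻¹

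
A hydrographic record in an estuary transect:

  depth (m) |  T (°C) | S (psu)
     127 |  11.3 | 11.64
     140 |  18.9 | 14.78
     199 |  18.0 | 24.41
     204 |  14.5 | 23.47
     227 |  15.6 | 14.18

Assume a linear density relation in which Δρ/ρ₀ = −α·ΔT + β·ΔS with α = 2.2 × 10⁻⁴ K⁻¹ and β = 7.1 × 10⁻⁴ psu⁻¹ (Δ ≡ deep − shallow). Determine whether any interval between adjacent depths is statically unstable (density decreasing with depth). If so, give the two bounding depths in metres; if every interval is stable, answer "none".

204–227 m

Evaluate Δρ/ρ₀ = −αΔT + βΔS across each adjacent pair:
  127–140 m: −αΔT+βΔS = −(2.2 × 10⁻⁴)(+7.6)+(7.1 × 10⁻⁴)(+3.14) = 5.6 × 10⁻⁴ → stable
  140–199 m: −αΔT+βΔS = −(2.2 × 10⁻⁴)(-0.9)+(7.1 × 10⁻⁴)(+9.63) = 7.0 × 10⁻³ → stable
  199–204 m: −αΔT+βΔS = −(2.2 × 10⁻⁴)(-3.5)+(7.1 × 10⁻⁴)(-0.94) = 1.0 × 10⁻⁴ → stable
  204–227 m: −αΔT+βΔS = −(2.2 × 10⁻⁴)(+1.1)+(7.1 × 10⁻⁴)(-9.29) = -6.8 × 10⁻³ → UNSTABLE
The 204–227 m interval has Δρ < 0: lighter water underlies denser water.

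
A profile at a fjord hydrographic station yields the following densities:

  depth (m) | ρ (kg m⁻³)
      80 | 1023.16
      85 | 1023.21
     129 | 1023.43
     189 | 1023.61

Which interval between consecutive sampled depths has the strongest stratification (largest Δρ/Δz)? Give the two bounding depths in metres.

Compute the density gradient over each adjacent pair:
  80–85 m: Δρ/Δz = 0.05/5 = 0.010 kg m⁻⁴
  85–129 m: Δρ/Δz = 0.22/44 = 5.0 × 10⁻³ kg m⁻⁴
  129–189 m: Δρ/Δz = 0.18/60 = 3.0 × 10⁻³ kg m⁻⁴
The largest gradient is in the 80–85 m interval — the pycnocline.

80–85 m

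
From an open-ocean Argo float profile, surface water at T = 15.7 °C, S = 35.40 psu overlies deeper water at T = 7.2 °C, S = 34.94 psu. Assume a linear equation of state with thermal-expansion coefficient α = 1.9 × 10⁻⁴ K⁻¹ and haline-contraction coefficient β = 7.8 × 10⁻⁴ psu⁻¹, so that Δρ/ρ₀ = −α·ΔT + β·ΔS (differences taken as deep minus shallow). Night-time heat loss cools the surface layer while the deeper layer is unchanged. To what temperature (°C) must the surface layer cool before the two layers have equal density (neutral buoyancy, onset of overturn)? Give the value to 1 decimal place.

Neutral buoyancy requires Δρ = 0, i.e. −α(T_deep − T_surf′) + β(S_deep − S_surf) = 0.
T_surf′ = T_deep − (β/α)·ΔS = 7.2 − (7.8 × 10⁻⁴/1.9 × 10⁻⁴)·(-0.46) = 9.088 °C.
Cooling required: 15.7 − (9.088) = 6.612 °C.

9.1 °C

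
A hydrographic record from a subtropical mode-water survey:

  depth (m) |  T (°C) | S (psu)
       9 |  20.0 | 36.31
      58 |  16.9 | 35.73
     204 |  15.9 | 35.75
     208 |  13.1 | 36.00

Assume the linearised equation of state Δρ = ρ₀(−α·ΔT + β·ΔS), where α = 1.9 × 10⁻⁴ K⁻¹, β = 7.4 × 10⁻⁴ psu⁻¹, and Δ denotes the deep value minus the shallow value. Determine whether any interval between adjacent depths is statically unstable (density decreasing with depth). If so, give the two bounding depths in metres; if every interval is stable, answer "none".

Evaluate Δρ/ρ₀ = −αΔT + βΔS across each adjacent pair:
  9–58 m: −αΔT+βΔS = −(1.9 × 10⁻⁴)(-3.1)+(7.4 × 10⁻⁴)(-0.58) = 1.6 × 10⁻⁴ → stable
  58–204 m: −αΔT+βΔS = −(1.9 × 10⁻⁴)(-1.0)+(7.4 × 10⁻⁴)(+0.02) = 2.0 × 10⁻⁴ → stable
  204–208 m: −αΔT+βΔS = −(1.9 × 10⁻⁴)(-2.8)+(7.4 × 10⁻⁴)(+0.25) = 7.2 × 10⁻⁴ → stable
Every interval has Δρ > 0: the column is stably stratified throughout.

none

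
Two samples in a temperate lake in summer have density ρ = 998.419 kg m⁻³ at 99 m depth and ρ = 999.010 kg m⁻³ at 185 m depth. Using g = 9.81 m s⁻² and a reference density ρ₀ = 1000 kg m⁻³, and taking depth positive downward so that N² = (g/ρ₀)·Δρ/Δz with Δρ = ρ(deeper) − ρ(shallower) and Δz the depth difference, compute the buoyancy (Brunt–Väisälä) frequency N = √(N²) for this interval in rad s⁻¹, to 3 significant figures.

8.21 × 10⁻³ rad s⁻¹

Δρ = 999.010 − 998.419 = 0.591 kg m⁻³ over Δz = 185 − 99 = 86 m.
N² = (9.81/1000) × (0.591/86) = 6.7415 × 10⁻⁵ s⁻².
N = √(6.7415 × 10⁻⁵) = 8.2107 × 10⁻³ rad s⁻¹ ≈ 8.21 × 10⁻³ rad s⁻¹.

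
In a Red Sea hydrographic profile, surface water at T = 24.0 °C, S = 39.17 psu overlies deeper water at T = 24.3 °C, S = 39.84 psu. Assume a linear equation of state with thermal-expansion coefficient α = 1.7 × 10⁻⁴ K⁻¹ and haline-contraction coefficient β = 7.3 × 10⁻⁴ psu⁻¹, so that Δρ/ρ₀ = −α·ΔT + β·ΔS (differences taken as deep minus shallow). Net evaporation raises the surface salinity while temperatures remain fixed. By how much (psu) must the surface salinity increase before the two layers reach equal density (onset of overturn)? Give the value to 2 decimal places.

Neutral buoyancy requires −α(T_deep − T_surf) + β(S_deep − S_surf′) = 0.
S_surf′ = S_deep − (α/β)·ΔT = 39.84 − (1.7 × 10⁻⁴/7.3 × 10⁻⁴)·(+0.3) = 39.7701 psu.
Increase required: 39.7701 − 39.17 = 0.6001 psu.

0.60 psu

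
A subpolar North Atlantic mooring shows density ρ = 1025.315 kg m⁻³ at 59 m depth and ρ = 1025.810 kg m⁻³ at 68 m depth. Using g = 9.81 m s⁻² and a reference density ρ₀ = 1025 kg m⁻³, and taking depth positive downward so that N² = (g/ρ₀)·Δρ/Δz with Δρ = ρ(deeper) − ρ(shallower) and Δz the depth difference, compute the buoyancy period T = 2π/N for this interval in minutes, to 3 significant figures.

Δρ = 1025.810 − 1025.315 = 0.495 kg m⁻³ over Δz = 68 − 59 = 9 m.
N² = (9.81/1025) × (0.495/9) = 5.2639 × 10⁻⁴ s⁻².
N = √(5.2639 × 10⁻⁴) = 0.022943 rad s⁻¹, so T = 2π/N = 273.86 s = 4.5643 min ≈ 4.56 min.

4.56 min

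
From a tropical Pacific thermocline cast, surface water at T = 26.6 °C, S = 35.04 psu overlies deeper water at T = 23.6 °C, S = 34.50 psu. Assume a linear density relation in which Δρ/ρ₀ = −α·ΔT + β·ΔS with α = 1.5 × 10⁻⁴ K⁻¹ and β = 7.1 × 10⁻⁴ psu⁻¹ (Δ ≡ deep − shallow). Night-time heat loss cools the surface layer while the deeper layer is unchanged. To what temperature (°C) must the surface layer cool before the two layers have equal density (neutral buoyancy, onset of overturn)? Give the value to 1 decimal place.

Neutral buoyancy requires Δρ = 0, i.e. −α(T_deep − T_surf′) + β(S_deep − S_surf) = 0.
T_surf′ = T_deep − (β/α)·ΔS = 23.6 − (7.1 × 10⁻⁴/1.5 × 10⁻⁴)·(-0.54) = 26.156 °C.
Cooling required: 26.6 − (26.156) = 0.444 °C.

26.2 °C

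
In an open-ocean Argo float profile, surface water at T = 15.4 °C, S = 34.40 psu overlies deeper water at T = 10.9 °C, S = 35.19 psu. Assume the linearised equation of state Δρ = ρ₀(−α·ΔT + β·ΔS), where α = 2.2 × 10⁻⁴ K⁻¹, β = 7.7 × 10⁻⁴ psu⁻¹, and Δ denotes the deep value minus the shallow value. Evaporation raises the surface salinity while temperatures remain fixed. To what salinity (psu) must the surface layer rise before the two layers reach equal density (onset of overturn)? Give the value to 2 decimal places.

36.48 psu

Neutral buoyancy requires −α(T_deep − T_surf) + β(S_deep − S_surf′) = 0.
S_surf′ = S_deep − (α/β)·ΔT = 35.19 − (2.2 × 10⁻⁴/7.7 × 10⁻⁴)·(-4.5) = 36.4757 psu.
Increase required: 36.4757 − 34.40 = 2.0757 psu.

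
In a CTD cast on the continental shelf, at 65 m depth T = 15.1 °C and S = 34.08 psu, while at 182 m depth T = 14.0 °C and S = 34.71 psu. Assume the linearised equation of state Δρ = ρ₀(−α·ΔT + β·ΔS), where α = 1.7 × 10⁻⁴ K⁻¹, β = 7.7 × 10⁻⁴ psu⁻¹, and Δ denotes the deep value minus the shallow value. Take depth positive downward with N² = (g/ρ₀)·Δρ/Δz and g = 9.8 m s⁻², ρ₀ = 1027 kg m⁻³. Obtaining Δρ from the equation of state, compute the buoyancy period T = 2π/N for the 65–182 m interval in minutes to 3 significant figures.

14.0 min

ΔT = -1.1 K, ΔS = +0.63 psu (deep − shallow).
Δρ/ρ₀ = −αΔT + βΔS = 1.87 × 10⁻⁴ + 4.851 × 10⁻⁴ = 6.721 × 10⁻⁴, so Δρ ≈ 0.6902 kg m⁻³.
N² = (g/ρ₀)·Δρ/Δz = g·(Δρ/ρ₀)/Δz = 9.8 × 6.721 × 10⁻⁴ / 117 = 5.6296 × 10⁻⁵ s⁻².
N = √(5.6296 × 10⁻⁵) = 7.5031 × 10⁻³ rad s⁻¹ → T = 2π/N = 837.41 s = 13.957 min ≈ 14.0 min.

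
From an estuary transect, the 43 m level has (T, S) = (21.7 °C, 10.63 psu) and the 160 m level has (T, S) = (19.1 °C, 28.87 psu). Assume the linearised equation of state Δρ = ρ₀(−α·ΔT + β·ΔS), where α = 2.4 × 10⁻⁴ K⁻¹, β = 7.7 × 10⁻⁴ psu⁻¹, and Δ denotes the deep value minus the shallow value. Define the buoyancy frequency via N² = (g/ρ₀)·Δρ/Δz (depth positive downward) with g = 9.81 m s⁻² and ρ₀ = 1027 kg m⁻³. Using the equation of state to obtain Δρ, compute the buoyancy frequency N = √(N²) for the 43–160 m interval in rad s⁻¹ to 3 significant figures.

ΔT = -2.6 K, ΔS = +18.24 psu (deep − shallow).
Δρ/ρ₀ = −αΔT + βΔS = 6.24 × 10⁻⁴ + 0.0140448 = 0.0146688, so Δρ ≈ 15.06 kg m⁻³.
N² = (g/ρ₀)·Δρ/Δz = g·(Δρ/ρ₀)/Δz = 9.81 × 0.0146688 / 117 = 1.2299 × 10⁻³ s⁻².
N = √(1.2299 × 10⁻³) = 0.035070 rad s⁻¹ ≈ 0.0351 rad s⁻¹.

0.0351 rad s⁻¹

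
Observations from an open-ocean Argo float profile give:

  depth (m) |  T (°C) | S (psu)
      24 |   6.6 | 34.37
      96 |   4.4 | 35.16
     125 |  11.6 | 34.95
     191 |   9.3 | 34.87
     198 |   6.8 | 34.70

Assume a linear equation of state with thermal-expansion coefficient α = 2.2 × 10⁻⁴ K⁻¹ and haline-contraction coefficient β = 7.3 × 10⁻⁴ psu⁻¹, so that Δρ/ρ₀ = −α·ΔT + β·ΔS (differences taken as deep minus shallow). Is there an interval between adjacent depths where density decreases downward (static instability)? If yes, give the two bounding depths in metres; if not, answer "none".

Evaluate Δρ/ρ₀ = −αΔT + βΔS across each adjacent pair:
  24–96 m: −αΔT+βΔS = −(2.2 × 10⁻⁴)(-2.2)+(7.3 × 10⁻⁴)(+0.79) = 1.1 × 10⁻³ → stable
  96–125 m: −αΔT+βΔS = −(2.2 × 10⁻⁴)(+7.2)+(7.3 × 10⁻⁴)(-0.21) = -1.7 × 10⁻³ → UNSTABLE
  125–191 m: −αΔT+βΔS = −(2.2 × 10⁻⁴)(-2.3)+(7.3 × 10⁻⁴)(-0.08) = 4.5 × 10⁻⁴ → stable
  191–198 m: −αΔT+βΔS = −(2.2 × 10⁻⁴)(-2.5)+(7.3 × 10⁻⁴)(-0.17) = 4.3 × 10⁻⁴ → stable
The 96–125 m interval has Δρ < 0: lighter water underlies denser water.

96–125 m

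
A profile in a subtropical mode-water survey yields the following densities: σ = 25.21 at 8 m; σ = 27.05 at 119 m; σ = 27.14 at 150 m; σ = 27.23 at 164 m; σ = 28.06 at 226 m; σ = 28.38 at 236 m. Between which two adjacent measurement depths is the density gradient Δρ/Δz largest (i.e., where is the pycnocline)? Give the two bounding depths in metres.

Compute the density gradient over each adjacent pair:
  8–119 m: Δρ/Δz = 1.84/111 = 0.017 kg m⁻⁴
  119–150 m: Δρ/Δz = 0.09/31 = 2.9 × 10⁻³ kg m⁻⁴
  150–164 m: Δρ/Δz = 0.09/14 = 6.4 × 10⁻³ kg m⁻⁴
  164–226 m: Δρ/Δz = 0.83/62 = 0.013 kg m⁻⁴
  226–236 m: Δρ/Δz = 0.32/10 = 0.032 kg m⁻⁴
The largest gradient is in the 226–236 m interval — the pycnocline.

226–236 m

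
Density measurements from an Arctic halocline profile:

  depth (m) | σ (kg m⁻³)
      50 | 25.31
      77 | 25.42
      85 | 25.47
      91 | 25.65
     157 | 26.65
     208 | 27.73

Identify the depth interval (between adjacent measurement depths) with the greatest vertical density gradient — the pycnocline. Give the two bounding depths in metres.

Compute the density gradient over each adjacent pair:
  50–77 m: Δρ/Δz = 0.11/27 = 4.1 × 10⁻³ kg m⁻⁴
  77–85 m: Δρ/Δz = 0.05/8 = 6.3 × 10⁻³ kg m⁻⁴
  85–91 m: Δρ/Δz = 0.18/6 = 0.030 kg m⁻⁴
  91–157 m: Δρ/Δz = 1.00/66 = 0.015 kg m⁻⁴
  157–208 m: Δρ/Δz = 1.08/51 = 0.021 kg m⁻⁴
The largest gradient is in the 85–91 m interval — the pycnocline.

85–91 m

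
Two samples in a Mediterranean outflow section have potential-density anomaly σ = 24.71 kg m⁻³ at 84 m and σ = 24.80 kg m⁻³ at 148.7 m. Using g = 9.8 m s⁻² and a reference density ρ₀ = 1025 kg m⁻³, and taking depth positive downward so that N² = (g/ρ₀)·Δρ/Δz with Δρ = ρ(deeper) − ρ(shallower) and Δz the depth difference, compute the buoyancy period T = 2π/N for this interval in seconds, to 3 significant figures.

1.72 × 10³ s

Δρ = 1024.80 − 1024.71 = 0.09 kg m⁻³ over Δz = 148.7 − 84 = 64.7 m.
N² = (9.8/1025) × (0.09/64.7) = 1.3300 × 10⁻⁵ s⁻².
N = √(1.3300 × 10⁻⁵) = 3.6469 × 10⁻³ rad s⁻¹, so T = 2π/N = 1.7229 × 10³ s ≈ 1.72 × 10³ s.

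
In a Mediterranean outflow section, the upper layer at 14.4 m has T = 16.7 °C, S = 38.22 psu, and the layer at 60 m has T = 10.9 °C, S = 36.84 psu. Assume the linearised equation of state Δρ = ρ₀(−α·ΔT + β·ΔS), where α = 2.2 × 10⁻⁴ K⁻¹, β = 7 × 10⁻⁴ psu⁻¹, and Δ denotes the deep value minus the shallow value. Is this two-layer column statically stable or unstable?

stable

ΔT = 10.9 − 16.7 = -5.8 K and ΔS = 36.84 − 38.22 = -1.38 psu (deep − shallow).
−αΔT = 1.276 × 10⁻³; βΔS = -9.66 × 10⁻⁴; sum Δρ/ρ₀ = 3.10 × 10⁻⁴.
Δρ/ρ₀ > 0, so Δρ > 0: deeper water is denser → statically stable.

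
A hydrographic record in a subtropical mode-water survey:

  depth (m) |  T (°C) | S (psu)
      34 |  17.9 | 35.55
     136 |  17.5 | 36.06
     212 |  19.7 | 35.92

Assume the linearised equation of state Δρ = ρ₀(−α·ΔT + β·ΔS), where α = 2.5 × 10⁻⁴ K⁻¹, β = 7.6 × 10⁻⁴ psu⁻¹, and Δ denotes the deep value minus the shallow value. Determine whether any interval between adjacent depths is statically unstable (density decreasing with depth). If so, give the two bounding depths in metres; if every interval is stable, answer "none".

Evaluate Δρ/ρ₀ = −αΔT + βΔS across each adjacent pair:
  34–136 m: −αΔT+βΔS = −(2.5 × 10⁻⁴)(-0.4)+(7.6 × 10⁻⁴)(+0.51) = 4.9 × 10⁻⁴ → stable
  136–212 m: −αΔT+βΔS = −(2.5 × 10⁻⁴)(+2.2)+(7.6 × 10⁻⁴)(-0.14) = -6.6 × 10⁻⁴ → UNSTABLE
The 136–212 m interval has Δρ < 0: lighter water underlies denser water.

136–212 m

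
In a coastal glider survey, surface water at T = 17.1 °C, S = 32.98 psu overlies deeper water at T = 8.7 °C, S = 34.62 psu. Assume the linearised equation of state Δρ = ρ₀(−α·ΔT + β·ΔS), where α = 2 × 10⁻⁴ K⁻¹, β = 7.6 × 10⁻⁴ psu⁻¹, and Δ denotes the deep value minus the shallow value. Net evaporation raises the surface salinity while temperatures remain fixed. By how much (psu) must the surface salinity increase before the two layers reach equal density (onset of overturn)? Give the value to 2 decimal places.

3.85 psu

Neutral buoyancy requires −α(T_deep − T_surf) + β(S_deep − S_surf′) = 0.
S_surf′ = S_deep − (α/β)·ΔT = 34.62 − (2 × 10⁻⁴/7.6 × 10⁻⁴)·(-8.4) = 36.8305 psu.
Increase required: 36.8305 − 32.98 = 3.8505 psu.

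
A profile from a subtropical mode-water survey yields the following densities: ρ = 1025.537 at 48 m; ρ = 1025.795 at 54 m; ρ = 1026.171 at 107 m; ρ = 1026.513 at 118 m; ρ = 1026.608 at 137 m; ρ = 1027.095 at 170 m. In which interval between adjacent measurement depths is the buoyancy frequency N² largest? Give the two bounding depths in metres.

48–54 m

Compute the density gradient over each adjacent pair:
  48–54 m: Δρ/Δz = 0.258/6 = 0.043 kg m⁻⁴
  54–107 m: Δρ/Δz = 0.376/53 = 7.1 × 10⁻³ kg m⁻⁴
  107–118 m: Δρ/Δz = 0.342/11 = 0.031 kg m⁻⁴
  118–137 m: Δρ/Δz = 0.095/19 = 5.0 × 10⁻³ kg m⁻⁴
  137–170 m: Δρ/Δz = 0.487/33 = 0.015 kg m⁻⁴
The largest gradient is in the 48–54 m interval — the pycnocline.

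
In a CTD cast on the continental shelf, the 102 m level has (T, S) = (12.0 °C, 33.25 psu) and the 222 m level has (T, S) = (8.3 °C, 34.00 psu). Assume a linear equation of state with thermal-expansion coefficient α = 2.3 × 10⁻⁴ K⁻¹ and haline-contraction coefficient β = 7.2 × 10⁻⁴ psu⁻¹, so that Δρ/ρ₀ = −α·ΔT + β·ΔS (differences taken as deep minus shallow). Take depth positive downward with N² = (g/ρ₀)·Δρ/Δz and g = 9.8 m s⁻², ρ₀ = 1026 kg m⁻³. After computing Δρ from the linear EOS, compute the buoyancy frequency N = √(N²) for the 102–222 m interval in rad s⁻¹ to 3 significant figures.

ΔT = -3.7 K, ΔS = +0.75 psu (deep − shallow).
Δρ/ρ₀ = −αΔT + βΔS = 8.51 × 10⁻⁴ + 5.40 × 10⁻⁴ = 1.391 × 10⁻³, so Δρ ≈ 1.427 kg m⁻³.
N² = (g/ρ₀)·Δρ/Δz = g·(Δρ/ρ₀)/Δz = 9.8 × 1.391 × 10⁻³ / 120 = 1.1360 × 10⁻⁴ s⁻².
N = √(1.1360 × 10⁻⁴) = 0.010658 rad s⁻¹ ≈ 0.0107 rad s⁻¹.

0.0107 rad s⁻¹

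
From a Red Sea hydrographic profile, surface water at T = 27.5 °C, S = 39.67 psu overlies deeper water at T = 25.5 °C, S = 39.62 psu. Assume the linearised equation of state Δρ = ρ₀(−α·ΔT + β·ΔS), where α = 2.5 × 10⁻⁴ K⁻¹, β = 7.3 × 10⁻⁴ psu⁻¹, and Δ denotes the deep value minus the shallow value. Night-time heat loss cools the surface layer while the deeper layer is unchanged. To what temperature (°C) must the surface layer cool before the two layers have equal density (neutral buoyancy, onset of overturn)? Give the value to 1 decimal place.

Neutral buoyancy requires Δρ = 0, i.e. −α(T_deep − T_surf′) + β(S_deep − S_surf) = 0.
T_surf′ = T_deep − (β/α)·ΔS = 25.5 − (7.3 × 10⁻⁴/2.5 × 10⁻⁴)·(-0.05) = 25.646 °C.
Cooling required: 27.5 − (25.646) = 1.854 °C.

25.6 °C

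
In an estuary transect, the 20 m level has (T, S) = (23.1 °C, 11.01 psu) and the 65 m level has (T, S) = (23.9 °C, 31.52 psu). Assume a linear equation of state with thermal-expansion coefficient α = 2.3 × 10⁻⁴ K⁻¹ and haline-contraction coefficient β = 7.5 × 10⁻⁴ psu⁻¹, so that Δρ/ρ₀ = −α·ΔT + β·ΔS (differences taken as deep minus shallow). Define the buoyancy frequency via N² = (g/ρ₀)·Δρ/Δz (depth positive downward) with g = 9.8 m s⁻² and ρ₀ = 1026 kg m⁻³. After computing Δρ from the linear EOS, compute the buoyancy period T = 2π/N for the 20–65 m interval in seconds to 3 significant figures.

ΔT = +0.8 K, ΔS = +20.51 psu (deep − shallow).
Δρ/ρ₀ = −αΔT + βΔS = -1.84 × 10⁻⁴ + 0.0153825 = 0.0151985, so Δρ ≈ 15.59 kg m⁻³.
N² = (g/ρ₀)·Δρ/Δz = g·(Δρ/ρ₀)/Δz = 9.8 × 0.0151985 / 45 = 3.3099 × 10⁻³ s⁻².
N = √(3.3099 × 10⁻³) = 0.057532 rad s⁻¹ → T = 2π/N = 109.21 s ≈ 109 s.

109 s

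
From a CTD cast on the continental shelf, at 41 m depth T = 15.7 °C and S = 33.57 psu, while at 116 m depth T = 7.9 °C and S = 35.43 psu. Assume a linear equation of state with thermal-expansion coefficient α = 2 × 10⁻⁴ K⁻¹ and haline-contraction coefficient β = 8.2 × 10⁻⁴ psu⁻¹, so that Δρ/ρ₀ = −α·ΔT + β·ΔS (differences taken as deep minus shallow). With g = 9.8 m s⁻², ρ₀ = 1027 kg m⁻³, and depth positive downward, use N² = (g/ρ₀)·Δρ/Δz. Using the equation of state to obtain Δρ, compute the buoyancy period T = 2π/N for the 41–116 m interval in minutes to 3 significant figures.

5.22 min

ΔT = -7.8 K, ΔS = +1.86 psu (deep − shallow).
Δρ/ρ₀ = −αΔT + βΔS = 1.56 × 10⁻³ + 1.5252 × 10⁻³ = 3.0852 × 10⁻³, so Δρ ≈ 3.169 kg m⁻³.
N² = (g/ρ₀)·Δρ/Δz = g·(Δρ/ρ₀)/Δz = 9.8 × 3.0852 × 10⁻³ / 75 = 4.0313 × 10⁻⁴ s⁻².
N = √(4.0313 × 10⁻⁴) = 0.020078 rad s⁻¹ → T = 2π/N = 312.94 s = 5.2157 min ≈ 5.22 min.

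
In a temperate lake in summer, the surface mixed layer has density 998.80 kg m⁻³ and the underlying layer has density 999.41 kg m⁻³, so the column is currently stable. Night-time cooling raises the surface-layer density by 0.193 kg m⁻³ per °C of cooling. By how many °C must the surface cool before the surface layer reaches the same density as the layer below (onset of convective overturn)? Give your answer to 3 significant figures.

Density deficit of the surface layer: 999.41 − 998.80 = 0.61 kg m⁻³.
Required change = 0.61 / 0.193 = 3.16 °C.

3.16 °C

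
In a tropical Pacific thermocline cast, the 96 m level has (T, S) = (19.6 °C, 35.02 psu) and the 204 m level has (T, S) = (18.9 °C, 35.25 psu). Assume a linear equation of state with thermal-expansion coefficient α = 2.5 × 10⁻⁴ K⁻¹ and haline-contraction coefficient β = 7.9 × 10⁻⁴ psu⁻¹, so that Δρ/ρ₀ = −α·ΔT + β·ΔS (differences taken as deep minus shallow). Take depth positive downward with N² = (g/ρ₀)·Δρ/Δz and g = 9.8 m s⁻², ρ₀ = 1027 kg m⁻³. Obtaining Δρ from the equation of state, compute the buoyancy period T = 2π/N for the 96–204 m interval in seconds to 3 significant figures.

1.10 × 10³ s

ΔT = -0.7 K, ΔS = +0.23 psu (deep − shallow).
Δρ/ρ₀ = −αΔT + βΔS = 1.75 × 10⁻⁴ + 1.817 × 10⁻⁴ = 3.567 × 10⁻⁴, so Δρ ≈ 0.3663 kg m⁻³.
N² = (g/ρ₀)·Δρ/Δz = g·(Δρ/ρ₀)/Δz = 9.8 × 3.567 × 10⁻⁴ / 108 = 3.2367 × 10⁻⁵ s⁻².
N = √(3.2367 × 10⁻⁵) = 5.6892 × 10⁻³ rad s⁻¹ → T = 2π/N = 1.1044 × 10³ s ≈ 1.10 × 10³ s.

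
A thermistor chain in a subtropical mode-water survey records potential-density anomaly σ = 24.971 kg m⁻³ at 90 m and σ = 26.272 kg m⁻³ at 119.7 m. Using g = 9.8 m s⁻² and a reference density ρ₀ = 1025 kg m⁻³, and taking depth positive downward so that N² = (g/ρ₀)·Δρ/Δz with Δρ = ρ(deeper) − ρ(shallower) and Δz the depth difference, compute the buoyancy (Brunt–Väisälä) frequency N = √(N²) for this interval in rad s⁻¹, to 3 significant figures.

Δρ = 1026.272 − 1024.971 = 1.301 kg m⁻³ over Δz = 119.7 − 90 = 29.7 m.
N² = (9.8/1025) × (1.301/29.7) = 4.1882 × 10⁻⁴ s⁻².
N = √(4.1882 × 10⁻⁴) = 0.020465 rad s⁻¹ ≈ 0.0205 rad s⁻¹.

0.0205 rad s⁻¹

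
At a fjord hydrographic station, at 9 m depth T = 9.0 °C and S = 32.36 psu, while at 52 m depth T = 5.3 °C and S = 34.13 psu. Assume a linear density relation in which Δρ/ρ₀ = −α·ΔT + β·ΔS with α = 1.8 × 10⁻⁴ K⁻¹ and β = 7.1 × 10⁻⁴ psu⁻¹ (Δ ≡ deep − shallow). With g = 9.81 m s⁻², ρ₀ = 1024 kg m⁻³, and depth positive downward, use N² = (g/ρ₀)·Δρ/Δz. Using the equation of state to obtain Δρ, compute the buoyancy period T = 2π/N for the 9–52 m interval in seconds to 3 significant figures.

300 s

ΔT = -3.7 K, ΔS = +1.77 psu (deep − shallow).
Δρ/ρ₀ = −αΔT + βΔS = 6.66 × 10⁻⁴ + 1.2567 × 10⁻³ = 1.9227 × 10⁻³, so Δρ ≈ 1.969 kg m⁻³.
N² = (g/ρ₀)·Δρ/Δz = g·(Δρ/ρ₀)/Δz = 9.81 × 1.9227 × 10⁻³ / 43 = 4.3864 × 10⁻⁴ s⁻².
N = √(4.3864 × 10⁻⁴) = 0.020944 rad s⁻¹ → T = 2π/N = 300.00 s ≈ 300 s.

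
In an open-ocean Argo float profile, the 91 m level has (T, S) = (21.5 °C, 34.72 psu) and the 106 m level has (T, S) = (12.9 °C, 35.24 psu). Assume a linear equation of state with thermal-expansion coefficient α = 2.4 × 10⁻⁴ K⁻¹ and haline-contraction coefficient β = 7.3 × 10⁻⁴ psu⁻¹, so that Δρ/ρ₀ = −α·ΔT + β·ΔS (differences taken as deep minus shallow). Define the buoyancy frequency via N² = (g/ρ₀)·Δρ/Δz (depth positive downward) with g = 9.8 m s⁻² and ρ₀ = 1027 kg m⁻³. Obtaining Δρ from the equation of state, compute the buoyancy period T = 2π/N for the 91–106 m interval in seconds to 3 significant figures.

157 s

ΔT = -8.6 K, ΔS = +0.52 psu (deep − shallow).
Δρ/ρ₀ = −αΔT + βΔS = 2.064 × 10⁻³ + 3.796 × 10⁻⁴ = 2.4436 × 10⁻³, so Δρ ≈ 2.510 kg m⁻³.
N² = (g/ρ₀)·Δρ/Δz = g·(Δρ/ρ₀)/Δz = 9.8 × 2.4436 × 10⁻³ / 15 = 1.5965 × 10⁻³ s⁻².
N = √(1.5965 × 10⁻³) = 0.039956 rad s⁻¹ → T = 2π/N = 157.25 s ≈ 157 s.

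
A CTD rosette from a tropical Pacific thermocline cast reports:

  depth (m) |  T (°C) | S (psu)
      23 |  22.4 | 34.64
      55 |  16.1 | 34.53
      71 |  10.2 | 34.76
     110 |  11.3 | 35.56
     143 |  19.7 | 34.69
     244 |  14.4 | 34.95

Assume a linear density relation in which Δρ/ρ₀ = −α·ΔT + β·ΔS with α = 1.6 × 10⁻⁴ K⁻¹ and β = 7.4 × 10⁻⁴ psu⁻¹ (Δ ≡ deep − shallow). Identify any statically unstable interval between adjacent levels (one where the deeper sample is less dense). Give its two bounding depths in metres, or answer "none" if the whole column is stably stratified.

110–143 m

Evaluate Δρ/ρ₀ = −αΔT + βΔS across each adjacent pair:
  23–55 m: −αΔT+βΔS = −(1.6 × 10⁻⁴)(-6.3)+(7.4 × 10⁻⁴)(-0.11) = 9.3 × 10⁻⁴ → stable
  55–71 m: −αΔT+βΔS = −(1.6 × 10⁻⁴)(-5.9)+(7.4 × 10⁻⁴)(+0.23) = 1.1 × 10⁻³ → stable
  71–110 m: −αΔT+βΔS = −(1.6 × 10⁻⁴)(+1.1)+(7.4 × 10⁻⁴)(+0.80) = 4.2 × 10⁻⁴ → stable
  110–143 m: −αΔT+βΔS = −(1.6 × 10⁻⁴)(+8.4)+(7.4 × 10⁻⁴)(-0.87) = -2.0 × 10⁻³ → UNSTABLE
  143–244 m: −αΔT+βΔS = −(1.6 × 10⁻⁴)(-5.3)+(7.4 × 10⁻⁴)(+0.26) = 1.0 × 10⁻³ → stable
The 110–143 m interval has Δρ < 0: lighter water underlies denser water.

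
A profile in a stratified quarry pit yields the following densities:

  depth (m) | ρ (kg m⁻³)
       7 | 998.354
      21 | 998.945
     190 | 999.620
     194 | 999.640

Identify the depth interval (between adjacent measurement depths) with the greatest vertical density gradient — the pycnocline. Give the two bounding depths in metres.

Compute the density gradient over each adjacent pair:
  7–21 m: Δρ/Δz = 0.591/14 = 0.042 kg m⁻⁴
  21–190 m: Δρ/Δz = 0.675/169 = 4.0 × 10⁻³ kg m⁻⁴
  190–194 m: Δρ/Δz = 0.020/4 = 5.0 × 10⁻³ kg m⁻⁴
The largest gradient is in the 7–21 m interval — the pycnocline.

7–21 m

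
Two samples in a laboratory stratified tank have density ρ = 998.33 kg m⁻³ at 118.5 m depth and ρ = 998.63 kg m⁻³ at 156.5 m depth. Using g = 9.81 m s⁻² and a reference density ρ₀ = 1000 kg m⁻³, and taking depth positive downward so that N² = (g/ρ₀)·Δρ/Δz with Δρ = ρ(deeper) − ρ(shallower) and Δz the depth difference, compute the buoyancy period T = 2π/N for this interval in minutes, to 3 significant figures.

Δρ = 998.63 − 998.33 = 0.30 kg m⁻³ over Δz = 156.5 − 118.5 = 38 m.
N² = (9.81/1000) × (0.30/38) = 7.7447 × 10⁻⁵ s⁻².
N = √(7.7447 × 10⁻⁵) = 8.8004 × 10⁻³ rad s⁻¹, so T = 2π/N = 713.97 s = 11.899 min ≈ 11.9 min.
A positive N² confirms static stability across the interval.

11.9 min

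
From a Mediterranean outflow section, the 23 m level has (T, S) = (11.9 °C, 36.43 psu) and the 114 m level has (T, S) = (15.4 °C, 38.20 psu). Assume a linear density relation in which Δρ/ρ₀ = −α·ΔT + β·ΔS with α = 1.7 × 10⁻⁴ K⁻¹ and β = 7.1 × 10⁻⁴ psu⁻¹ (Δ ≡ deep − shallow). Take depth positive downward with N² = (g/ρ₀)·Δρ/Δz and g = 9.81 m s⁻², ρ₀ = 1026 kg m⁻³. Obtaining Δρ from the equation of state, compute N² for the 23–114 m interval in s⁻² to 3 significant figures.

ΔT = +3.5 K, ΔS = +1.77 psu (deep − shallow).
Δρ/ρ₀ = −αΔT + βΔS = -5.95 × 10⁻⁴ + 1.2567 × 10⁻³ = 6.617 × 10⁻⁴, so Δρ ≈ 0.6789 kg m⁻³.
N² = (g/ρ₀)·Δρ/Δz = g·(Δρ/ρ₀)/Δz = 9.81 × 6.617 × 10⁻⁴ / 91 = 7.1333 × 10⁻⁵ s⁻² ≈ 7.13 × 10⁻⁵ s⁻².

7.13 × 10⁻⁵ s⁻²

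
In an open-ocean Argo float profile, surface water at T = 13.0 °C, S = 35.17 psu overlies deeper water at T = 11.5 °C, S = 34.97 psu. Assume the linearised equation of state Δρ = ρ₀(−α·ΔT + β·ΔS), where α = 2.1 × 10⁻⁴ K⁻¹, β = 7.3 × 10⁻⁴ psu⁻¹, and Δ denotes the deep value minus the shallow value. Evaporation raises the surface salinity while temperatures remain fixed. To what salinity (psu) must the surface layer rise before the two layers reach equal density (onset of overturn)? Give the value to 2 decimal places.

35.40 psu

Neutral buoyancy requires −α(T_deep − T_surf) + β(S_deep − S_surf′) = 0.
S_surf′ = S_deep − (α/β)·ΔT = 34.97 − (2.1 × 10⁻⁴/7.3 × 10⁻⁴)·(-1.5) = 35.4015 psu.
Increase required: 35.4015 − 35.17 = 0.2315 psu.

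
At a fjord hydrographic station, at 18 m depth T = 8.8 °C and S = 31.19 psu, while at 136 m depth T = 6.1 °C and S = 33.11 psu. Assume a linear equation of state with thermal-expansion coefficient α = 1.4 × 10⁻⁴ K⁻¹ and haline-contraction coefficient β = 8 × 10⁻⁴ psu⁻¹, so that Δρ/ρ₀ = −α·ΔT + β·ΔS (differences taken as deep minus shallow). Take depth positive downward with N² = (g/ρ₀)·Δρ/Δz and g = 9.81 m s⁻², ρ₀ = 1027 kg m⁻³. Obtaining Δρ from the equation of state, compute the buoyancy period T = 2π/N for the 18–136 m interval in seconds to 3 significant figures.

498 s

ΔT = -2.7 K, ΔS = +1.92 psu (deep − shallow).
Δρ/ρ₀ = −αΔT + βΔS = 3.78 × 10⁻⁴ + 1.536 × 10⁻³ = 1.914 × 10⁻³, so Δρ ≈ 1.966 kg m⁻³.
N² = (g/ρ₀)·Δρ/Δz = g·(Δρ/ρ₀)/Δz = 9.81 × 1.914 × 10⁻³ / 118 = 1.5912 × 10⁻⁴ s⁻².
N = √(1.5912 × 10⁻⁴) = 0.012614 rad s⁻¹ → T = 2π/N = 498.11 s ≈ 498 s.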